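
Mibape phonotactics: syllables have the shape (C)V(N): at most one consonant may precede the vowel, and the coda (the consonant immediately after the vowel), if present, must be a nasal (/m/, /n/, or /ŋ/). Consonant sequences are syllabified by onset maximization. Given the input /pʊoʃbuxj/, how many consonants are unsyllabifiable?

3

Syllabifying with onset maximization leaves /ʃ/, /x/, /j/ stranded (only a nasal (/m/, /n/, or /ŋ/) is licensed in coda position; onsets are limited to one consonant).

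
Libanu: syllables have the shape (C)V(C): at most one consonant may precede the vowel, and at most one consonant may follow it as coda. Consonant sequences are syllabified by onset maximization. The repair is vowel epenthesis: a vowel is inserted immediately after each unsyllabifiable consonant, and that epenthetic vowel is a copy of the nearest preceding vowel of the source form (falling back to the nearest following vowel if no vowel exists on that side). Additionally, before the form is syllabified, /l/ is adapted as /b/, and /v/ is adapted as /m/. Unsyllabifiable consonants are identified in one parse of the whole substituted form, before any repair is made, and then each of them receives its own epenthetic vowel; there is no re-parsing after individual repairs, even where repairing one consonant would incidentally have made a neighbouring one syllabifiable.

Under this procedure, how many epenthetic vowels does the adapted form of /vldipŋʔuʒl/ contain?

4

After substitution the input is /mbdipŋʔuʒb/.
The unsyllabifiable consonants are /m/, /b/, /ŋ/, /b/; each receives one epenthetic vowel.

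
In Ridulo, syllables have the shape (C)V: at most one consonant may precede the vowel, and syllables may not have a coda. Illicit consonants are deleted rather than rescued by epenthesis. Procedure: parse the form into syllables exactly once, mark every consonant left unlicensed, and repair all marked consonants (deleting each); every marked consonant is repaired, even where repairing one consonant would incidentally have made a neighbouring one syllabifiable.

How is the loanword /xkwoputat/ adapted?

The consonants /x/, /k/, /t/ cannot be parsed into a legal (C)V syllable (no codas are permitted; onsets are limited to one consonant).
Each unlicensed consonant is deleted: /x/, /k/, /t/.

woputa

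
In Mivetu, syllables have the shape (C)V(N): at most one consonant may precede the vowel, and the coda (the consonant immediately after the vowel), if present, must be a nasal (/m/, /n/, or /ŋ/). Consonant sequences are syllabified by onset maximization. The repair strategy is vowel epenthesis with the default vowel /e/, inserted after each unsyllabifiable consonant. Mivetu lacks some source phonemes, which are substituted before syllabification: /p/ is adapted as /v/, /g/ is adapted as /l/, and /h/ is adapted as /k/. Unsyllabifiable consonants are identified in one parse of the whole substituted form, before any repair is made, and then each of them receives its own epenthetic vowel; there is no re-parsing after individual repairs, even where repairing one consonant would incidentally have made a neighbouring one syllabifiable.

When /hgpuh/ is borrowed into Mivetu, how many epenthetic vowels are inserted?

After substitution the input is /klvuk/.
The unsyllabifiable consonants are /k/, /l/, /k/; each receives one epenthetic vowel.

3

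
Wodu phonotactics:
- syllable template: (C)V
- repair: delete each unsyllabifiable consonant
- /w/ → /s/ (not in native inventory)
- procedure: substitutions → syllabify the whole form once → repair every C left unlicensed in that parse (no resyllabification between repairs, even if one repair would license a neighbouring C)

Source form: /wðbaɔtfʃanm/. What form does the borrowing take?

Substitution: /w/ → /s/, giving /sðbaɔtfʃanm/.
The consonants /s/, /ð/, /t/, /f/, /n/, /m/ cannot be parsed into a legal (C)V syllable (no codas are permitted; onsets are limited to one consonant).
Deleting the stranded consonants removes /s/, /ð/, /t/, /f/, /n/, /m/.

baɔʃa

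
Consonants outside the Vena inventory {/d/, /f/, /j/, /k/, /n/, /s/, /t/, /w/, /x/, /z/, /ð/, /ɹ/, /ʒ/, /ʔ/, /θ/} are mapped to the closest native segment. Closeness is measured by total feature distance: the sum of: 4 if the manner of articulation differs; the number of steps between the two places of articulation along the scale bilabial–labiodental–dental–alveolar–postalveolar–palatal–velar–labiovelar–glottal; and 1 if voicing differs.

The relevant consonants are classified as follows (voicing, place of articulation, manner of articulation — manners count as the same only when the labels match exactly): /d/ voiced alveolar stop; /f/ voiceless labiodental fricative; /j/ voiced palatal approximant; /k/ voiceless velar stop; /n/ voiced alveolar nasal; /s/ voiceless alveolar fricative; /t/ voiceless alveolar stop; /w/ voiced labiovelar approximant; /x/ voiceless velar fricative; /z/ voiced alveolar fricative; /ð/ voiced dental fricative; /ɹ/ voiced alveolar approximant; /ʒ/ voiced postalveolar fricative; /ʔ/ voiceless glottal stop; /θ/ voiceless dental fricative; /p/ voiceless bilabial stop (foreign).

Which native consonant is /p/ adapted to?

/t/ is closest: same manner (stop), place distance 3 (bilabial→alveolar), same voicing; total 3. Next closest is /d/ at distance 4.

t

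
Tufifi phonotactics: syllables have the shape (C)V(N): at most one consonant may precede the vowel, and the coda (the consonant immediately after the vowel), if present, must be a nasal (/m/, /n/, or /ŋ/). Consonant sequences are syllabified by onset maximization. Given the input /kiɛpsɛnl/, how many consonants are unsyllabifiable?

Under (C)V(N), the unsyllabifiable consonants are /p/, /l/ (only a nasal (/m/, /n/, or /ŋ/) is licensed in coda position; onsets are limited to one consonant).

2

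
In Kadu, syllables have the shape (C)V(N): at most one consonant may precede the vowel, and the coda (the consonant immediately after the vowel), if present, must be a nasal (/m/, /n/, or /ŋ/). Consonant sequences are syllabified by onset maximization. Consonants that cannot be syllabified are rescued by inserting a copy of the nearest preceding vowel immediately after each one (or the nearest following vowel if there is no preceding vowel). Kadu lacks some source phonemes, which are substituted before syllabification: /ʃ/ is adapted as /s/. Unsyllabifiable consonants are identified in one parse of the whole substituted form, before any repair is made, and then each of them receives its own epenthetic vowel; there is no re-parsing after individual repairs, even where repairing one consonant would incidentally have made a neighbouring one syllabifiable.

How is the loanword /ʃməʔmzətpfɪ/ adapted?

Substitution: /ʃ/ → /s/, giving /sməʔmzətpfɪ/.
Syllabifying with onset maximization leaves /s/, /ʔ/, /m/, /t/, /p/ stranded (only a nasal (/m/, /n/, or /ŋ/) is licensed in coda position; onsets are limited to one consonant).
Each unlicensed consonant becomes the onset of a new syllable: /s/ → /sə/, /ʔ/ → /ʔə/, /m/ → /mə/, /t/ → /tə/, /p/ → /pə/.

səməʔəməzətəpəfɪ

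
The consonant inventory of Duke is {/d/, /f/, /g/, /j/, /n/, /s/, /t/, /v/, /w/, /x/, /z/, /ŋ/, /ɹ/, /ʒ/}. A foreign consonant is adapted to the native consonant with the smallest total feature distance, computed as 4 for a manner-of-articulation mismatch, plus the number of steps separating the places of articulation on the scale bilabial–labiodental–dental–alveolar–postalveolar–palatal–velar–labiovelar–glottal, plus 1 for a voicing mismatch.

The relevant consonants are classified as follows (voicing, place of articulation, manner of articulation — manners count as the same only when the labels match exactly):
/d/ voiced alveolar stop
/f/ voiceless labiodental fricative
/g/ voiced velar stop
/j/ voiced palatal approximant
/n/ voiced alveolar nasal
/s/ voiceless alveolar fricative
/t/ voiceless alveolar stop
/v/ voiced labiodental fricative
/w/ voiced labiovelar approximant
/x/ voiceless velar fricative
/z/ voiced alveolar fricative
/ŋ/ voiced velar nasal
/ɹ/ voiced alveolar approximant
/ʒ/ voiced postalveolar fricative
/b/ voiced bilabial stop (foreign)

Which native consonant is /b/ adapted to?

/d/ is closest: same manner (stop), place distance 3 (bilabial→alveolar), same voicing; total 3. Next closest is /t/ at distance 4.

d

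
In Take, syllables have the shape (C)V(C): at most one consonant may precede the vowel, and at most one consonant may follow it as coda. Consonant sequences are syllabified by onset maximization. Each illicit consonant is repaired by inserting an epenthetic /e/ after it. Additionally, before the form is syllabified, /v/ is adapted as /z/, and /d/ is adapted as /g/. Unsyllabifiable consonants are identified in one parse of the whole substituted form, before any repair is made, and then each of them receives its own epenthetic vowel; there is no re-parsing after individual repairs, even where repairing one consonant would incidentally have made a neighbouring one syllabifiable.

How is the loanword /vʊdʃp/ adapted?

Substitution: /v/ → /z/, /d/ → /g/, giving /zʊgʃp/.
Under (C)V(C), the unsyllabifiable consonants are /ʃ/, /p/ (at most one coda consonant is licensed; onsets are limited to one consonant).
Inserting the epenthetic vowel yields /ʃ/ → /ʃe/, /p/ → /pe/.

zʊgʃepe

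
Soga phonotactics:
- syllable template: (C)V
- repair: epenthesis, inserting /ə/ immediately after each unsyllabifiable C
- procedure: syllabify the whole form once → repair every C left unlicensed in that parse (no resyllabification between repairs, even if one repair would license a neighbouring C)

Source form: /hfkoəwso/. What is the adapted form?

həfəkoəwəso

Syllabifying with onset maximization leaves /h/, /f/, /w/ stranded (no codas are permitted; onsets are limited to one consonant).
Epenthesis after each stranded consonant: /h/ → /hə/, /f/ → /fə/, /w/ → /wə/.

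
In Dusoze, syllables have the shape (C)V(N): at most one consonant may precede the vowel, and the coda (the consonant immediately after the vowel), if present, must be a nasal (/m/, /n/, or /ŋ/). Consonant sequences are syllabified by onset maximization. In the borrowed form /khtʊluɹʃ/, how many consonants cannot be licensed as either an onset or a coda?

4

Under (C)V(N), the unsyllabifiable consonants are /k/, /h/, /ɹ/, /ʃ/ (only a nasal (/m/, /n/, or /ŋ/) is licensed in coda position; onsets are limited to one consonant).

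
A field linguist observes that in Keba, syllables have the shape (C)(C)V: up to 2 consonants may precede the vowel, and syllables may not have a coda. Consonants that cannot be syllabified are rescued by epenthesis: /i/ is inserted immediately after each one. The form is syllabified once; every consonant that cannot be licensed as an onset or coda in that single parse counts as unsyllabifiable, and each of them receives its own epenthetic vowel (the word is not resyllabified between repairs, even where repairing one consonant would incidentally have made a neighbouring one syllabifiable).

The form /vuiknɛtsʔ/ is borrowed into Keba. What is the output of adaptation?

vuiknɛtisiʔi

Under (C)(C)V, the unsyllabifiable consonants are /t/, /s/, /ʔ/ (no codas are permitted; onsets may contain at most 2 consonants).
Inserting the epenthetic vowel yields /t/ → /ti/, /s/ → /si/, /ʔ/ → /ʔi/.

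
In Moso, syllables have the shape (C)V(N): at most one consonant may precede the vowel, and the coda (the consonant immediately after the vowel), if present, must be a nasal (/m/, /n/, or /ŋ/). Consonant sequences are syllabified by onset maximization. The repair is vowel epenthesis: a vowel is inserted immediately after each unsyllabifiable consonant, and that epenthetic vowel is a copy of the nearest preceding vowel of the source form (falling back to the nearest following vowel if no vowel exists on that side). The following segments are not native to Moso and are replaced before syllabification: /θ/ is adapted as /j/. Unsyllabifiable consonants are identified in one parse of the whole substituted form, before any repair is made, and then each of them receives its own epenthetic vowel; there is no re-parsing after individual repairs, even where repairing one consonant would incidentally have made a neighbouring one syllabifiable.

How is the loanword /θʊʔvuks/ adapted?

jʊʔʊvukusu

Substitution: /θ/ → /j/, giving /jʊʔvuks/.
The consonants /ʔ/, /k/, /s/ cannot be parsed into a legal (C)V(N) syllable (only a nasal (/m/, /n/, or /ŋ/) is licensed in coda position; onsets are limited to one consonant).
Inserting the epenthetic vowel yields /ʔ/ → /ʔʊ/, /k/ → /ku/, /s/ → /su/.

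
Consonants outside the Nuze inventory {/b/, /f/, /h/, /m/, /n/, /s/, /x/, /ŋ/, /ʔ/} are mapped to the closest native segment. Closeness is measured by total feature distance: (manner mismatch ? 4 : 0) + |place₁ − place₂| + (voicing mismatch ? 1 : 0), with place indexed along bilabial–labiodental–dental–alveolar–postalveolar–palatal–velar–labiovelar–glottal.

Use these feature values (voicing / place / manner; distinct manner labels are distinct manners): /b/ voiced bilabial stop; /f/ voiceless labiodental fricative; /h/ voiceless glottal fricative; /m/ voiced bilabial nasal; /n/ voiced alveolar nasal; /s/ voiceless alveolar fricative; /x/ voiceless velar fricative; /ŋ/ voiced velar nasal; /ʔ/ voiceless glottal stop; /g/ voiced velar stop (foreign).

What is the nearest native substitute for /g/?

/ʔ/ is closest: same manner (stop), place distance 2 (velar→glottal), voicing differs (+1); total 3. Next closest is /ŋ/ at distance 4.

ʔ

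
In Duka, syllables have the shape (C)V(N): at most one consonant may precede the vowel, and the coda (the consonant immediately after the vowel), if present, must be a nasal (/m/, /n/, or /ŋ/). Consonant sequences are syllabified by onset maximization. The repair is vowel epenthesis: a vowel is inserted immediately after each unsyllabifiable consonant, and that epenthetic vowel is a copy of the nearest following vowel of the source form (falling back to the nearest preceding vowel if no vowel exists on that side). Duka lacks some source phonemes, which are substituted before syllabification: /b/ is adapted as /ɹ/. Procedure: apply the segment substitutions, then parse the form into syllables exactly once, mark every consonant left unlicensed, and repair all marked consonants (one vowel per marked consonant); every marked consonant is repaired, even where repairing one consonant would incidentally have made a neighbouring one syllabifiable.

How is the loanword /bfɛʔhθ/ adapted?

Substitution: /b/ → /ɹ/, giving /ɹfɛʔhθ/.
Under (C)V(N), the unsyllabifiable consonants are /ɹ/, /ʔ/, /h/, /θ/ (only a nasal (/m/, /n/, or /ŋ/) is licensed in coda position; onsets are limited to one consonant).
Epenthesis after each stranded consonant: /ɹ/ → /ɹɛ/, /ʔ/ → /ʔɛ/, /h/ → /hɛ/, /θ/ → /θɛ/.

ɹɛfɛʔɛhɛθɛ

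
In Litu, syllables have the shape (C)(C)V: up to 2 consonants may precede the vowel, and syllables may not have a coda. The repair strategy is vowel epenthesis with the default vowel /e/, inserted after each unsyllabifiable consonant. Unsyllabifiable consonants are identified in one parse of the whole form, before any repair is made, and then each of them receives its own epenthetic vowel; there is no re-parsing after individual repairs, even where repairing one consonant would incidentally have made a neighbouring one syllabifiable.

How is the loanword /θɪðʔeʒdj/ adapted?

The consonants /ʒ/, /d/, /j/ cannot be parsed into a legal (C)(C)V syllable (no codas are permitted; onsets may contain at most 2 consonants).
Epenthesis after each stranded consonant: /ʒ/ → /ʒe/, /d/ → /de/, /j/ → /je/.

θɪðʔeʒedeje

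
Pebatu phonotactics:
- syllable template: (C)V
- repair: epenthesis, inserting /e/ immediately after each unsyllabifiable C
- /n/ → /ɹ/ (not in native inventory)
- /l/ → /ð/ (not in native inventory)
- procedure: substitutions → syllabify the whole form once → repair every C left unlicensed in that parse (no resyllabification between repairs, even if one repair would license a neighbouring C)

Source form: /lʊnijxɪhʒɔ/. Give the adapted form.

Substitution: /l/ → /ð/, /n/ → /ɹ/, giving /ðʊɹijxɪhʒɔ/.
The consonants /j/, /h/ cannot be parsed into a legal (C)V syllable (no codas are permitted; onsets are limited to one consonant).
Inserting the epenthetic vowel yields /j/ → /je/, /h/ → /he/.

ðʊɹijexɪheʒɔ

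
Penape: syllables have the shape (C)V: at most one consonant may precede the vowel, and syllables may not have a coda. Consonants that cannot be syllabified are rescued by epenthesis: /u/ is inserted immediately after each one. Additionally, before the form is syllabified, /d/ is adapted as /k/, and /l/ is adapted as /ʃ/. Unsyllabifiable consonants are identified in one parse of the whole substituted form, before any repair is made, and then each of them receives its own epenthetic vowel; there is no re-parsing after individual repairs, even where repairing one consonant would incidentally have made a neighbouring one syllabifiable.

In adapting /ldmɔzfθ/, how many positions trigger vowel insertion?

5

After substitution the input is /ʃkmɔzfθ/.
The unsyllabifiable consonants are /ʃ/, /k/, /z/, /f/, /θ/; each receives one epenthetic vowel.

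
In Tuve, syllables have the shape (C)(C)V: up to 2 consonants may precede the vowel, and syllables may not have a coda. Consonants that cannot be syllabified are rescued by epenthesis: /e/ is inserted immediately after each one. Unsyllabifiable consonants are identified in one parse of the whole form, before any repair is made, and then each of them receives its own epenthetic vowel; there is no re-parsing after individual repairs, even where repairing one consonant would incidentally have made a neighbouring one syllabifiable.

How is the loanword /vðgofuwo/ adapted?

veðgofuwo

The consonants /v/ cannot be parsed into a legal (C)(C)V syllable (no codas are permitted; onsets may contain at most 2 consonants).
Inserting the epenthetic vowel yields /v/ → /ve/.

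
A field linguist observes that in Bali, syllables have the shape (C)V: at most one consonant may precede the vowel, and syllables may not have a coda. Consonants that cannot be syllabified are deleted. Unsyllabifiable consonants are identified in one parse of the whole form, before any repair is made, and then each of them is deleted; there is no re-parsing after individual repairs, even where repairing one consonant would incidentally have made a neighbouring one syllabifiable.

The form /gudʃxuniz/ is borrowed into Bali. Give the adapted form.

guxuni

Syllabifying with onset maximization leaves /d/, /ʃ/, /z/ stranded (no codas are permitted; onsets are limited to one consonant).
Deleting the stranded consonants removes /d/, /ʃ/, /z/.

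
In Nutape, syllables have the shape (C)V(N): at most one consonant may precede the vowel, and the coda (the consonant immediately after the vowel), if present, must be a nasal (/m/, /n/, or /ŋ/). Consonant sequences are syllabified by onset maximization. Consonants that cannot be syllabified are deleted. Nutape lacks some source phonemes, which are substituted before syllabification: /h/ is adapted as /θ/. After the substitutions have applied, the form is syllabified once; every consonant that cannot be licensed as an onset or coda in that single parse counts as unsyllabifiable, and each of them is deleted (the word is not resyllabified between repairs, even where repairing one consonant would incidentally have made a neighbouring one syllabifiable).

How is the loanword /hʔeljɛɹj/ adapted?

ʔejɛ

Substitution: /h/ → /θ/, giving /θʔeljɛɹj/.
The consonants /θ/, /l/, /ɹ/, /j/ cannot be parsed into a legal (C)V(N) syllable (only a nasal (/m/, /n/, or /ŋ/) is licensed in coda position; onsets are limited to one consonant).
Deleting the stranded consonants removes /θ/, /l/, /ɹ/, /j/.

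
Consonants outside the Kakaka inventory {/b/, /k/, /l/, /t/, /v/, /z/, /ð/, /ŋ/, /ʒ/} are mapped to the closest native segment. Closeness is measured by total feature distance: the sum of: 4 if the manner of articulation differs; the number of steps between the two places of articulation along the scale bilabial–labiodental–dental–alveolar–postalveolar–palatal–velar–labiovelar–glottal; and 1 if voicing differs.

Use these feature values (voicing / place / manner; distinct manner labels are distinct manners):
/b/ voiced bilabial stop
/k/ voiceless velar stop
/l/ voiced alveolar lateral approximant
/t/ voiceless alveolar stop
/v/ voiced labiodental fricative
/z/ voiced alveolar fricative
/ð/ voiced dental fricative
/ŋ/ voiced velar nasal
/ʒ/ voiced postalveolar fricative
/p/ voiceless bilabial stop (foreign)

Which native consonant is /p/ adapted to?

b

/b/ is closest: same manner (stop), place distance 0 (bilabial→bilabial), voicing differs (+1); total 1. Next closest is /t/ at distance 3.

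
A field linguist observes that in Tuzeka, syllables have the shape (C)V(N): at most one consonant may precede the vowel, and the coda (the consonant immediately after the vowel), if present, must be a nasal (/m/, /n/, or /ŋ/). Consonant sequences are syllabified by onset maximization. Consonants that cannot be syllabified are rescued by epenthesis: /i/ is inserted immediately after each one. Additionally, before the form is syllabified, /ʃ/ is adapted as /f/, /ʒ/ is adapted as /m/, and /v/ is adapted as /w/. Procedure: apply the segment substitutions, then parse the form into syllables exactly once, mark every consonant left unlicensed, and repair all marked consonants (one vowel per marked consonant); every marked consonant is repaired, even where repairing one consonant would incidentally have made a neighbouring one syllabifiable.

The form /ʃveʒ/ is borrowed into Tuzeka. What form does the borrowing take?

fiwem

Substitution: /ʃ/ → /f/, /v/ → /w/, /ʒ/ → /m/, giving /fwem/.
Under (C)V(N), the unsyllabifiable consonants are /f/ (only a nasal (/m/, /n/, or /ŋ/) is licensed in coda position; onsets are limited to one consonant).
Epenthesis after each stranded consonant: /f/ → /fi/.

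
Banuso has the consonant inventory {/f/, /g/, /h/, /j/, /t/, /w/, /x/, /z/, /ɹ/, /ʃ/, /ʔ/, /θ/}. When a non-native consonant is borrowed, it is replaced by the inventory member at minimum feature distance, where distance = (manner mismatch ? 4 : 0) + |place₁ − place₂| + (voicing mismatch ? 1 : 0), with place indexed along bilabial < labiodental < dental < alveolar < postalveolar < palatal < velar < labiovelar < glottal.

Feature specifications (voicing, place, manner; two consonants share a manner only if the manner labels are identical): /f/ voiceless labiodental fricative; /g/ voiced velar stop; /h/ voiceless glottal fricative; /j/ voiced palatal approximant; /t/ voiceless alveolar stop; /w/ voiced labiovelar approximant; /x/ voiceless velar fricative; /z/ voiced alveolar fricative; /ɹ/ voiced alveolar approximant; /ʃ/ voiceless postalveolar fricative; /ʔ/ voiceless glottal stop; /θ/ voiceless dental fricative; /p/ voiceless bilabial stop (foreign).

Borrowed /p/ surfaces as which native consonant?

t

/t/ is closest: same manner (stop), place distance 3 (bilabial→alveolar), same voicing; total 3. Next closest is /f/ at distance 5.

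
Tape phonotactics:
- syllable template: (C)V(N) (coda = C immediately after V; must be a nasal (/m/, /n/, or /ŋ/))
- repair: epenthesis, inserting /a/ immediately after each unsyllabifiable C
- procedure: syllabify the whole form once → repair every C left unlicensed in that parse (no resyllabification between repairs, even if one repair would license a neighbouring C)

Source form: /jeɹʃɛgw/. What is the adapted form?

jeɹaʃɛgawa

Under (C)V(N), the unsyllabifiable consonants are /ɹ/, /g/, /w/ (only a nasal (/m/, /n/, or /ŋ/) is licensed in coda position; onsets are limited to one consonant).
Inserting the epenthetic vowel yields /ɹ/ → /ɹa/, /g/ → /ga/, /w/ → /wa/.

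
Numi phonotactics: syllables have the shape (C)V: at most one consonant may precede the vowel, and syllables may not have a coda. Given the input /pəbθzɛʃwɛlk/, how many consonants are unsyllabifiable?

The consonants /b/, /θ/, /ʃ/, /l/, /k/ cannot be parsed into a legal (C)V syllable (no codas are permitted; onsets are limited to one consonant).

5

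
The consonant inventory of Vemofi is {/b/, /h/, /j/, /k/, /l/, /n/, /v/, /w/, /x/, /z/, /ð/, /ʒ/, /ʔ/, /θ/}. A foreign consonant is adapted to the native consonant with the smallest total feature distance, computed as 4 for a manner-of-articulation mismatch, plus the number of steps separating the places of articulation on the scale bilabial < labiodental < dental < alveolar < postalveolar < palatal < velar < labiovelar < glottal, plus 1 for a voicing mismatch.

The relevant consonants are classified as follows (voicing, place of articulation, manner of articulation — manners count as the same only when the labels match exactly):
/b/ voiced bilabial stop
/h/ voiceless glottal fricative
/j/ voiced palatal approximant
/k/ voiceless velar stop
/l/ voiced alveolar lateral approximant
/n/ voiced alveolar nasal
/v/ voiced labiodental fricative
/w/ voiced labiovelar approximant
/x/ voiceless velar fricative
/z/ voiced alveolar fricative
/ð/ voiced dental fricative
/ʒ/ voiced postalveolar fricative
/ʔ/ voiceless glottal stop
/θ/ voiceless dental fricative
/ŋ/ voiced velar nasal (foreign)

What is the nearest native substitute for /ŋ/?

/n/ is closest: same manner (nasal), place distance 3 (velar→alveolar), same voicing; total 3. Next closest is /j/ at distance 5.

n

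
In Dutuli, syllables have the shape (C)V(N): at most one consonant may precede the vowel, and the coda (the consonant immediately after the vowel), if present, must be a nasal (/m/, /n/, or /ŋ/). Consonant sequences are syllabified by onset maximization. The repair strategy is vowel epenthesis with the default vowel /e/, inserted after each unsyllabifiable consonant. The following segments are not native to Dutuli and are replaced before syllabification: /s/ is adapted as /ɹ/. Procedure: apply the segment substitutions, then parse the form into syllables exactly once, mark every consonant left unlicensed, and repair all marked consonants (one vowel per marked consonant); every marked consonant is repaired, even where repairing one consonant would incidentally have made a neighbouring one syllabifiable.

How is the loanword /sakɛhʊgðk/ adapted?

Substitution: /s/ → /ɹ/, giving /ɹakɛhʊgðk/.
The consonants /g/, /ð/, /k/ cannot be parsed into a legal (C)V(N) syllable (only a nasal (/m/, /n/, or /ŋ/) is licensed in coda position; onsets are limited to one consonant).
Epenthesis after each stranded consonant: /g/ → /ge/, /ð/ → /ðe/, /k/ → /ke/.

ɹakɛhʊgeðeke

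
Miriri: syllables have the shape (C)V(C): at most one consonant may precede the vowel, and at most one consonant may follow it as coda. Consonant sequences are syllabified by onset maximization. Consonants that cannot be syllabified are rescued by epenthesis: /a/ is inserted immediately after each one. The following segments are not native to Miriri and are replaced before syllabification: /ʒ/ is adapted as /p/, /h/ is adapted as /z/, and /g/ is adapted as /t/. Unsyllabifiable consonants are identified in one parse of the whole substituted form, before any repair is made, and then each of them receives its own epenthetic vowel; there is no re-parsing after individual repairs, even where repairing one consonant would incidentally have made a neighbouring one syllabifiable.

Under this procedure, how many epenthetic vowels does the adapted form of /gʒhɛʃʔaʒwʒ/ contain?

After substitution the input is /tpzɛʃʔapwp/.
The unsyllabifiable consonants are /t/, /p/, /w/, /p/; each receives one epenthetic vowel.

4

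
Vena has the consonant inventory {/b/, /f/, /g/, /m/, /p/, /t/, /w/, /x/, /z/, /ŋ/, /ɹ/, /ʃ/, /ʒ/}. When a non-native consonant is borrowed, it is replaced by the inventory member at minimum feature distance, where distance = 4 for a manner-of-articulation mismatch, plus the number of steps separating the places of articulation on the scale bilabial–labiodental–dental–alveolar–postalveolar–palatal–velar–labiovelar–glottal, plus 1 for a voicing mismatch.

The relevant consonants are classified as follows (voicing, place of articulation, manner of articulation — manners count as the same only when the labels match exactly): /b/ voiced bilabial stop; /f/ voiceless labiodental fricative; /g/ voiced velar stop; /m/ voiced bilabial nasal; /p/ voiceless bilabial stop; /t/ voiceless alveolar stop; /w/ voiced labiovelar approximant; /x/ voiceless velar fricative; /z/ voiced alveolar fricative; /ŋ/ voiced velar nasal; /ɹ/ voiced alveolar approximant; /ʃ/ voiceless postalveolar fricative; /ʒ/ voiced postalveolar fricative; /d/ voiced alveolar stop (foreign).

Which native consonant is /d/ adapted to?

/t/ is closest: same manner (stop), place distance 0 (alveolar→alveolar), voicing differs (+1); total 1. Next closest is /b/ at distance 3.

t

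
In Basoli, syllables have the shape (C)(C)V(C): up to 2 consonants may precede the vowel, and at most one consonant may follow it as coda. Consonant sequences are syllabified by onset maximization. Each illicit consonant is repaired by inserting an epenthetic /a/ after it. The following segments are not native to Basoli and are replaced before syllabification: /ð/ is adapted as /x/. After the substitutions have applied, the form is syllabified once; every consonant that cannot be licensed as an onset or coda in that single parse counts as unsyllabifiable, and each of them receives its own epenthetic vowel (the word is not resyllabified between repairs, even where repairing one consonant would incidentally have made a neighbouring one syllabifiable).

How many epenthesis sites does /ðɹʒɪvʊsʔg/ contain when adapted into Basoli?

3

After substitution the input is /xɹʒɪvʊsʔg/.
The unsyllabifiable consonants are /x/, /ʔ/, /g/; each receives one epenthetic vowel.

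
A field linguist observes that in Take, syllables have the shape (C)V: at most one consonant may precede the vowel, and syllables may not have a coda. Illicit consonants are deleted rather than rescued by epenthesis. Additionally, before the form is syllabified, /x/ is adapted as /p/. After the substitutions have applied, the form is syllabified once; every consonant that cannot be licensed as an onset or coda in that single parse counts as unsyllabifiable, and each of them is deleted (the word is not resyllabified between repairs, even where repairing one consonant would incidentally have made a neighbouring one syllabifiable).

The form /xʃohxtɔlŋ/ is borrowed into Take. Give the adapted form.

Substitution: /x/ → /p/, giving /pʃohptɔlŋ/.
The consonants /p/, /h/, /p/, /l/, /ŋ/ cannot be parsed into a legal (C)V syllable (no codas are permitted; onsets are limited to one consonant).
Each unlicensed consonant is deleted: /p/, /h/, /p/, /l/, /ŋ/.

ʃotɔ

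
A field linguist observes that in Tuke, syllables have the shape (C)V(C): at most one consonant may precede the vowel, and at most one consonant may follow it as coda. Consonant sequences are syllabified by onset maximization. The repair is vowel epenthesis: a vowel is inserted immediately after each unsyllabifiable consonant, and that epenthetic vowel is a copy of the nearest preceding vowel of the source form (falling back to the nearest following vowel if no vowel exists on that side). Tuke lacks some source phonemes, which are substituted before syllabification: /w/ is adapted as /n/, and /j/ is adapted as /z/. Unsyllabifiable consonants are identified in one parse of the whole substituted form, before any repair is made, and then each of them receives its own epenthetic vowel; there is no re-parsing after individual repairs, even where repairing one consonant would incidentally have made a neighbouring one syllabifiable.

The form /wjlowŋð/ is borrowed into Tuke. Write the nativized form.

nozolonŋoðo

Substitution: /w/ → /n/, /j/ → /z/, giving /nzlonŋð/.
The consonants /n/, /z/, /ŋ/, /ð/ cannot be parsed into a legal (C)V(C) syllable (at most one coda consonant is licensed; onsets are limited to one consonant).
Each unlicensed consonant becomes the onset of a new syllable: /n/ → /no/, /z/ → /zo/, /ŋ/ → /ŋo/, /ð/ → /ðo/.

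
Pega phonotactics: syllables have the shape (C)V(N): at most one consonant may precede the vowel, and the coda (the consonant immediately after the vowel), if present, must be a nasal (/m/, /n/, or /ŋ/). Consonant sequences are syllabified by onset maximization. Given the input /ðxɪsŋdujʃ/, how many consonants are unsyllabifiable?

5

The consonants /ð/, /s/, /ŋ/, /j/, /ʃ/ cannot be parsed into a legal (C)V(N) syllable (only a nasal (/m/, /n/, or /ŋ/) is licensed in coda position; onsets are limited to one consonant).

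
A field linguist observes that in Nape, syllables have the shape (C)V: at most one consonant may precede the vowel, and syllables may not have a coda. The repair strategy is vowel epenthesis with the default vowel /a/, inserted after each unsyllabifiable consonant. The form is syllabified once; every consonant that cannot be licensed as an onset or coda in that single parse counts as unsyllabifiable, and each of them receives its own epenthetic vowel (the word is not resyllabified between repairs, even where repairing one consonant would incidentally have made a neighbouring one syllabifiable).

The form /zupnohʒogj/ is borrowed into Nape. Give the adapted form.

zupanohaʒogaja

Syllabifying with onset maximization leaves /p/, /h/, /g/, /j/ stranded (no codas are permitted; onsets are limited to one consonant).
Epenthesis after each stranded consonant: /p/ → /pa/, /h/ → /ha/, /g/ → /ga/, /j/ → /ja/.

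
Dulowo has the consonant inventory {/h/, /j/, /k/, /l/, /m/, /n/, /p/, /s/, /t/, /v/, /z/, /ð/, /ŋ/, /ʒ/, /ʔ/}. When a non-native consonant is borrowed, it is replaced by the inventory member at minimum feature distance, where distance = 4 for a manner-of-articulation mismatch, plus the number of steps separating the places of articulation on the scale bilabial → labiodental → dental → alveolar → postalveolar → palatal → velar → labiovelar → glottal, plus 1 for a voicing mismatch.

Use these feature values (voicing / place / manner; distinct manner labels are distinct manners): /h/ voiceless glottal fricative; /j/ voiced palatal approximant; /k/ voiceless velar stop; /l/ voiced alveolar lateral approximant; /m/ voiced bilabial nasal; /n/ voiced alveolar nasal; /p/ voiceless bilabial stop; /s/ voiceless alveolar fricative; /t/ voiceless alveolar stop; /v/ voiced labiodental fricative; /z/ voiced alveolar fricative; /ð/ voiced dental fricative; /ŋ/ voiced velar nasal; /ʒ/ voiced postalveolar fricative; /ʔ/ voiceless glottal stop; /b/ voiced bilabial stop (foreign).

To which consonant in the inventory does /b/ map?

/p/ is closest: same manner (stop), place distance 0 (bilabial→bilabial), voicing differs (+1); total 1. Next closest is /m/ at distance 4.

p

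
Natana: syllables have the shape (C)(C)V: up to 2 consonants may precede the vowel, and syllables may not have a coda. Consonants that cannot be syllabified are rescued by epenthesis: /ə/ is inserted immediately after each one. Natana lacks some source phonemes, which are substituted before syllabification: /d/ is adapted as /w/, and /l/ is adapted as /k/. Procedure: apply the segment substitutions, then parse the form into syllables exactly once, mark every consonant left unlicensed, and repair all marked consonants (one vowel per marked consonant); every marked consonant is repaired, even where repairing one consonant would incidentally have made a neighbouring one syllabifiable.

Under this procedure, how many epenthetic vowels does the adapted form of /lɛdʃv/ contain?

3

After substitution the input is /kɛwʃv/.
The unsyllabifiable consonants are /w/, /ʃ/, /v/; each receives one epenthetic vowel.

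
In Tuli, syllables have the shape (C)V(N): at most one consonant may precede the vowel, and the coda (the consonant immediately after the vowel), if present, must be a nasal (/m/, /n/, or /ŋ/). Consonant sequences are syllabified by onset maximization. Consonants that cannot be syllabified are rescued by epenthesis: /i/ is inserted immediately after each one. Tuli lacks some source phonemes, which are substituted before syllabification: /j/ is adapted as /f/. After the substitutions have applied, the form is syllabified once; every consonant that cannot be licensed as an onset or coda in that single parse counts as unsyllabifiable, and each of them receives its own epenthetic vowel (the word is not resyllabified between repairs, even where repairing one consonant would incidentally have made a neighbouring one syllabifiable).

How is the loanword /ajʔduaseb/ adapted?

afiʔiduasebi

Substitution: /j/ → /f/, giving /afʔduaseb/.
The consonants /f/, /ʔ/, /b/ cannot be parsed into a legal (C)V(N) syllable (only a nasal (/m/, /n/, or /ŋ/) is licensed in coda position; onsets are limited to one consonant).
Inserting the epenthetic vowel yields /f/ → /fi/, /ʔ/ → /ʔi/, /b/ → /bi/.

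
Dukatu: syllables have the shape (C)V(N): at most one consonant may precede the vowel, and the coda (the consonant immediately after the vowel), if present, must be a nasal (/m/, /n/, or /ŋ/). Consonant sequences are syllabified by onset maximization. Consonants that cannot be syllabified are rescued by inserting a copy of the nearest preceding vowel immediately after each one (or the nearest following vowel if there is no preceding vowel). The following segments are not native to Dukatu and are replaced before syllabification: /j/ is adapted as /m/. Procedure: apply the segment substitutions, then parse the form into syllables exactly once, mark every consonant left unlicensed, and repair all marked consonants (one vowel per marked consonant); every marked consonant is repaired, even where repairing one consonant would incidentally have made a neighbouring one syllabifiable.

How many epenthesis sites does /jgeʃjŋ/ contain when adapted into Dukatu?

After substitution the input is /mgeʃmŋ/.
The unsyllabifiable consonants are /m/, /ʃ/, /m/, /ŋ/; each receives one epenthetic vowel.

4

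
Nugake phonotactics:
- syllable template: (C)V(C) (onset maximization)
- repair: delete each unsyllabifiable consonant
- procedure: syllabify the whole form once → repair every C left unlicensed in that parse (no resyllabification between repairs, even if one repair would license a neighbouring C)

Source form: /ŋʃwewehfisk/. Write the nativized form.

The consonants /ŋ/, /ʃ/, /k/ cannot be parsed into a legal (C)V(C) syllable (at most one coda consonant is licensed; onsets are limited to one consonant).
Deleting the stranded consonants removes /ŋ/, /ʃ/, /k/.

wewehfis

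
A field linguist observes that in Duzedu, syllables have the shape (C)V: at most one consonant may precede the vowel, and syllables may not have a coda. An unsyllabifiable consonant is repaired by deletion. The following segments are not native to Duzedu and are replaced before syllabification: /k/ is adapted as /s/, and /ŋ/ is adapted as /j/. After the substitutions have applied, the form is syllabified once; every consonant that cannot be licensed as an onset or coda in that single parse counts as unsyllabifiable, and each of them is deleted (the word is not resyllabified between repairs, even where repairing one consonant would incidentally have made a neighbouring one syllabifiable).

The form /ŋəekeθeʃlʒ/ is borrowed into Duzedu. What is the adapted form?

Substitution: /ŋ/ → /j/, /k/ → /s/, giving /jəeseθeʃlʒ/.
The consonants /ʃ/, /l/, /ʒ/ cannot be parsed into a legal (C)V syllable (no codas are permitted; onsets are limited to one consonant).
Deleting the stranded consonants removes /ʃ/, /l/, /ʒ/.

jəeseθe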